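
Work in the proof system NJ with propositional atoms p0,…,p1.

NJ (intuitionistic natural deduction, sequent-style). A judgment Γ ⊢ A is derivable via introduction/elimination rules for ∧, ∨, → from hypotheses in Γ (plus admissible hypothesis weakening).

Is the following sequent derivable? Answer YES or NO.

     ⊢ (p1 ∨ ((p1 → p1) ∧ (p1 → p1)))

Derivation trace:
[∨I₂]  ⊢ (p1 ∨ ((p1 → p1) ∧ (p1 → p1)))
  [∧I]  ⊢ ((p1 → p1) ∧ (p1 → p1))
    [→I]  ⊢ (p1 → p1)
      [Ax] p1 ⊢ p1
    [→I]  ⊢ (p1 → p1)
      [Ax] p1 ⊢ p1

Result: YES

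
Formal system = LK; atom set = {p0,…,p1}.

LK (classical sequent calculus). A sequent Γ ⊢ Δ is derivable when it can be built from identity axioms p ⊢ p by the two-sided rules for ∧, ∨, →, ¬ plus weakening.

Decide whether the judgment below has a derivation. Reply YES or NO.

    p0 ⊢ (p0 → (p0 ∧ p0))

Derivation (root first):
[WL] p0 ⊢ (p0 → (p0 ∧ p0))
  [→R]  ⊢ (p0 → (p0 ∧ p0))
    [∧R] p0 ⊢ (p0 ∧ p0)
      [Ax] p0 ⊢ p0
      [Ax] p0 ⊢ p0

Result: YES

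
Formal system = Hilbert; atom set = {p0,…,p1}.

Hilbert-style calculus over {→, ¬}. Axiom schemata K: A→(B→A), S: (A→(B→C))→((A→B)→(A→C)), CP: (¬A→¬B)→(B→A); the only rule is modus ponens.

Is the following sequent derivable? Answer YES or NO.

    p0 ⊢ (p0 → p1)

Search for a countermodel by truth-table:
  v=00: Γ:[p0=F] Δ:[(p0 → p1)=T] refutes=False
  v=01: Γ:[p0=F] Δ:[(p0 → p1)=T] refutes=False
  v=10: Γ:[p0=T] Δ:[(p0 → p1)=F] refutes=True  ← countermodel

Result: NO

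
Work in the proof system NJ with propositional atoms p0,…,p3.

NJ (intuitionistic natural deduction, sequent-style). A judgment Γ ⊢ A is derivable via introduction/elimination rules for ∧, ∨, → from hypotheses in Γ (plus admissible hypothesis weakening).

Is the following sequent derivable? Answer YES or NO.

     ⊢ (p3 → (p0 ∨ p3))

Derivation (root first):
[→I]  ⊢ (p3 → (p0 ∨ p3))
  [∨I₂] p3 ⊢ (p0 ∨ p3)
    [Ax] p3 ⊢ p3

Result: YES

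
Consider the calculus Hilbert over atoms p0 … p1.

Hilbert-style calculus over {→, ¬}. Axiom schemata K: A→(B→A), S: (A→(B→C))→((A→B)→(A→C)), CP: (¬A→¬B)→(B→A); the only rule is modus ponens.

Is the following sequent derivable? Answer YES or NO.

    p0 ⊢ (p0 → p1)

Search for a countermodel by truth-table:
  v=00: Γ:[p0=F] Δ:[(p0 → p1)=T] refutes=False
  v=01: Γ:[p0=F] Δ:[(p0 → p1)=T] refutes=False
  v=10: Γ:[p0=T] Δ:[(p0 → p1)=F] refutes=True  ← countermodel

Result: NO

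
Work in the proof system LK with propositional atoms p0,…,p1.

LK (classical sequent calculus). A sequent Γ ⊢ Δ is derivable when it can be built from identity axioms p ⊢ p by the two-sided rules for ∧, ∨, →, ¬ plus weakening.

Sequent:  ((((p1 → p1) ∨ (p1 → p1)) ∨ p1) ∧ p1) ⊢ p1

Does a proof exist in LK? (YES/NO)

Derivation (root first):
[∧L] ((((p1 → p1) ∨ (p1 → p1)) ∨ p1) ∧ p1) ⊢ p1
  [∨L] p1, (((p1 → p1) ∨ (p1 → p1)) ∨ p1) ⊢ p1
    [∨L] p1, ((p1 → p1) ∨ (p1 → p1)) ⊢ p1
      [→L] p1, (p1 → p1) ⊢ p1
        [Ax] p1 ⊢ p1
        [Ax] p1 ⊢ p1
      [→L] p1, (p1 → p1) ⊢ p1
        [Ax] p1 ⊢ p1
        [Ax] p1 ⊢ p1
    [Ax] p1 ⊢ p1

Result: YES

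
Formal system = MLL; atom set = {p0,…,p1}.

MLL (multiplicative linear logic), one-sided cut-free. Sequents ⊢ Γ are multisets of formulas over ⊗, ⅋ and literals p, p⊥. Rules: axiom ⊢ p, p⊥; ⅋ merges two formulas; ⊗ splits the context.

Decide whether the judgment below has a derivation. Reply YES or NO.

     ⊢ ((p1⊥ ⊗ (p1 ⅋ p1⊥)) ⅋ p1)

Derivation (root first):
[⅋]  ⊢ ((p1⊥ ⊗ (p1 ⅋ p1⊥)) ⅋ p1)
  [⊗]  ⊢ p1, (p1⊥ ⊗ (p1 ⅋ p1⊥))
    [Ax]  ⊢ p1, p1⊥
    [⅋]  ⊢ (p1 ⅋ p1⊥)
      [Ax]  ⊢ p1, p1⊥

Result: YES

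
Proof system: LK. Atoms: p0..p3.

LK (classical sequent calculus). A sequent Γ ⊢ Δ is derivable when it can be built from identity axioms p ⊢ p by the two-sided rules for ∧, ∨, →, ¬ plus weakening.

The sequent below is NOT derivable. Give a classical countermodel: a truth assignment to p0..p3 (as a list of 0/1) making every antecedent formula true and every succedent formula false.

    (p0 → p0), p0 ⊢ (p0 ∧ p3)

Enumerate valuations to refute Γ ⊢ Δ:
  v=0000: Γ:[(p0 → p0)=T, p0=F] Δ:[(p0 ∧ p3)=F] refutes=False
  v=0001: Γ:[(p0 → p0)=T, p0=F] Δ:[(p0 ∧ p3)=F] refutes=False
  v=0010: Γ:[(p0 → p0)=T, p0=F] Δ:[(p0 ∧ p3)=F] refutes=False
  v=0011: Γ:[(p0 → p0)=T, p0=F] Δ:[(p0 ∧ p3)=F] refutes=False
  v=0100: Γ:[(p0 → p0)=T, p0=F] Δ:[(p0 ∧ p3)=F] refutes=False
  v=0101: Γ:[(p0 → p0)=T, p0=F] Δ:[(p0 ∧ p3)=F] refutes=False
  v=0110: Γ:[(p0 → p0)=T, p0=F] Δ:[(p0 ∧ p3)=F] refutes=False
  v=0111: Γ:[(p0 → p0)=T, p0=F] Δ:[(p0 ∧ p3)=F] refutes=False
  v=1000: Γ:[(p0 → p0)=T, p0=T] Δ:[(p0 ∧ p3)=F] refutes=True  ← countermodel

Result: [1, 0, 0, 0]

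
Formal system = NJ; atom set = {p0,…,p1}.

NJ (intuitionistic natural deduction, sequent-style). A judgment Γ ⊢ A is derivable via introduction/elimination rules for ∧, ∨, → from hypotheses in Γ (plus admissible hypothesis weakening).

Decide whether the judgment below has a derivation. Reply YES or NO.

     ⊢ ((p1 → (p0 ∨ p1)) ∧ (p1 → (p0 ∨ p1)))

Proof tree:
[∧I]  ⊢ ((p1 → (p0 ∨ p1)) ∧ (p1 → (p0 ∨ p1)))
  [→I]  ⊢ (p1 → (p0 ∨ p1))
    [∨I₂] p1 ⊢ (p0 ∨ p1)
      [Ax] p1 ⊢ p1
  [→I]  ⊢ (p1 → (p0 ∨ p1))
    [∨I₂] p1 ⊢ (p0 ∨ p1)
      [Ax] p1 ⊢ p1

Result: YES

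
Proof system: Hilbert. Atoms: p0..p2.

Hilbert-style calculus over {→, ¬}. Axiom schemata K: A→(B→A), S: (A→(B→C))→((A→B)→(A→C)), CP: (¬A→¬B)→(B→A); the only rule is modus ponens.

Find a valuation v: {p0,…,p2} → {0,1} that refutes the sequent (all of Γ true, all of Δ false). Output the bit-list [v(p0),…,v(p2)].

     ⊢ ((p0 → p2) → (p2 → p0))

Truth-table refutation:
  v=000: Γ:[] Δ:[((p0 → p2) → (p2 → p0))=T] refutes=False
  v=001: Γ:[] Δ:[((p0 → p2) → (p2 → p0))=F] refutes=True  ← countermodel

Result: [0, 0, 1]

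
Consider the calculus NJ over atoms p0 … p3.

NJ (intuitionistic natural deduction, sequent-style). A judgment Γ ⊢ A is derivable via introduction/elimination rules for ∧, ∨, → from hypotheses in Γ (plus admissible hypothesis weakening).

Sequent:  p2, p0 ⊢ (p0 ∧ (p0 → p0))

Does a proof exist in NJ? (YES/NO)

Derivation (root first):
[∧I] p2, p0 ⊢ (p0 ∧ (p0 → p0))
  [Ax] p0 ⊢ p0
  [→I] p2 ⊢ (p0 → p0)
    [Wk] p0, p2 ⊢ p0
      [Ax] p0 ⊢ p0

Result: YES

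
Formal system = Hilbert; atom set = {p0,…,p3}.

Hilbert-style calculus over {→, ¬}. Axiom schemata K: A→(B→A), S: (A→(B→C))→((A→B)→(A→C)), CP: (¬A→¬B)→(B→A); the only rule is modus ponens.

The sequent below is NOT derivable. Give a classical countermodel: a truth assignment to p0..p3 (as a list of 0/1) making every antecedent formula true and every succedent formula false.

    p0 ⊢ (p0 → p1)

Truth-table refutation:
  v=0000: Γ:[p0=F] Δ:[(p0 → p1)=T] refutes=False
  v=0001: Γ:[p0=F] Δ:[(p0 → p1)=T] refutes=False
  v=0010: Γ:[p0=F] Δ:[(p0 → p1)=T] refutes=False
  v=0011: Γ:[p0=F] Δ:[(p0 → p1)=T] refutes=False
  v=0100: Γ:[p0=F] Δ:[(p0 → p1)=T] refutes=False
  v=0101: Γ:[p0=F] Δ:[(p0 → p1)=T] refutes=False
  v=0110: Γ:[p0=F] Δ:[(p0 → p1)=T] refutes=False
  v=0111: Γ:[p0=F] Δ:[(p0 → p1)=T] refutes=False
  v=1000: Γ:[p0=T] Δ:[(p0 → p1)=F] refutes=True  ← countermodel

Result: [1, 0, 0, 0]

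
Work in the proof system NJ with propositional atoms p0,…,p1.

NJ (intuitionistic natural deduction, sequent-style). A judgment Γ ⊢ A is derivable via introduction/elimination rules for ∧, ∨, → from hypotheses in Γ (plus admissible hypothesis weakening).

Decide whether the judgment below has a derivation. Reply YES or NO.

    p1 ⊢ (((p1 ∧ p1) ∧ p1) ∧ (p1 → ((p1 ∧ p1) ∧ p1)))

Derivation trace:
[∧I] p1 ⊢ (((p1 ∧ p1) ∧ p1) ∧ (p1 → ((p1 ∧ p1) ∧ p1)))
  [∧I] p1 ⊢ ((p1 ∧ p1) ∧ p1)
    [∧I] p1 ⊢ (p1 ∧ p1)
      [Ax] p1 ⊢ p1
      [Ax] p1 ⊢ p1
    [Ax] p1 ⊢ p1
  [→I]  ⊢ (p1 → ((p1 ∧ p1) ∧ p1))
    [∧I] p1 ⊢ ((p1 ∧ p1) ∧ p1)
      [∧I] p1 ⊢ (p1 ∧ p1)
        [Ax] p1 ⊢ p1
        [Ax] p1 ⊢ p1
      [Ax] p1 ⊢ p1

Result: YES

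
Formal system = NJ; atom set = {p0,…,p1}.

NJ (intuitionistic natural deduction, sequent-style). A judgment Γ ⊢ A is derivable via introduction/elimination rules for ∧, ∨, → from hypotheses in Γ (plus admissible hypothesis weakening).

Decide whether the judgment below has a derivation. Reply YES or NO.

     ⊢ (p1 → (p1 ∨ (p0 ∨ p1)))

Derivation (root first):
[→I]  ⊢ (p1 → (p1 ∨ (p0 ∨ p1)))
  [∨I₂] p1 ⊢ (p1 ∨ (p0 ∨ p1))
    [∨I₂] p1 ⊢ (p0 ∨ p1)
      [Ax] p1 ⊢ p1

Result: YES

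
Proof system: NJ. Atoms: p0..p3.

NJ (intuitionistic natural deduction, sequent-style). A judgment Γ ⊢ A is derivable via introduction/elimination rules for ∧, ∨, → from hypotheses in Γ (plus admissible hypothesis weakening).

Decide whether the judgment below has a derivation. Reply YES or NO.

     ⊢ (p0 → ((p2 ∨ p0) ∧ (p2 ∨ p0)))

Derivation (root first):
[→I]  ⊢ (p0 → ((p2 ∨ p0) ∧ (p2 ∨ p0)))
  [∧I] p0 ⊢ ((p2 ∨ p0) ∧ (p2 ∨ p0))
    [∨I₂] p0 ⊢ (p2 ∨ p0)
      [Ax] p0 ⊢ p0
    [∨I₂] p0 ⊢ (p2 ∨ p0)
      [Ax] p0 ⊢ p0

Result: YES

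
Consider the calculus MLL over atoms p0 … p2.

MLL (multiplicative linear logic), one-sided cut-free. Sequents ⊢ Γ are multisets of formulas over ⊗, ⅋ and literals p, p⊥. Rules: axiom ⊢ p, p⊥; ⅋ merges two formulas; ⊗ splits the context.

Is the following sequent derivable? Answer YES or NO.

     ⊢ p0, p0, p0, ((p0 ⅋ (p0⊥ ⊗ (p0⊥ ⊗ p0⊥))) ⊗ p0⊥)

Derivation trace:
[⊗]  ⊢ p0, p0, p0, ((p0 ⅋ (p0⊥ ⊗ (p0⊥ ⊗ p0⊥))) ⊗ p0⊥)
  [⅋]  ⊢ p0, p0, (p0 ⅋ (p0⊥ ⊗ (p0⊥ ⊗ p0⊥)))
    [⊗]  ⊢ p0, p0, p0, (p0⊥ ⊗ (p0⊥ ⊗ p0⊥))
      [Ax]  ⊢ p0, p0⊥
      [⊗]  ⊢ p0, p0, (p0⊥ ⊗ p0⊥)
        [Ax]  ⊢ p0, p0⊥
        [Ax]  ⊢ p0, p0⊥
  [Ax]  ⊢ p0, p0⊥

Result: YES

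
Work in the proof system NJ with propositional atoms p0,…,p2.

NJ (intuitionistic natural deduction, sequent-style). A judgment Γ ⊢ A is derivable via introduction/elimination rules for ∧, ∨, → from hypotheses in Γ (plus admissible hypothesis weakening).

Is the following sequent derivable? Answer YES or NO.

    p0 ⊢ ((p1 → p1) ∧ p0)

Derivation trace:
[∧I] p0 ⊢ ((p1 → p1) ∧ p0)
  [→I]  ⊢ (p1 → p1)
    [Ax] p1 ⊢ p1
  [Ax] p0 ⊢ p0

Result: YES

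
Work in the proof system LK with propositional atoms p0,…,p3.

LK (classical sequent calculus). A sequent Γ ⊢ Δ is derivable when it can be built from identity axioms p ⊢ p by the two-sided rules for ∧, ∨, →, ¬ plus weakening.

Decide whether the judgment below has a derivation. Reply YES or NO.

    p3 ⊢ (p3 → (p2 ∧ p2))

Enumerate valuations to refute Γ ⊢ Δ:
  v=0000: Γ:[p3=F] Δ:[(p3 → (p2 ∧ p2))=T] refutes=False
  v=0001: Γ:[p3=T] Δ:[(p3 → (p2 ∧ p2))=F] refutes=True  ← countermodel

Result: NO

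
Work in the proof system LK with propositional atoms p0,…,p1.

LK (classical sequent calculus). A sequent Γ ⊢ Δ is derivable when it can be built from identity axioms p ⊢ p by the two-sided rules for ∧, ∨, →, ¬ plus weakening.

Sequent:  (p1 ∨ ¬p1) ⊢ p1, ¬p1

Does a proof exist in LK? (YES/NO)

Proof tree:
[¬R] (p1 ∨ ¬p1) ⊢ p1, ¬p1
  [∨L] p1, (p1 ∨ ¬p1) ⊢ p1
    [Ax] p1 ⊢ p1
    [¬L] p1, ¬p1 ⊢ 
      [Ax] p1 ⊢ p1

Result: YES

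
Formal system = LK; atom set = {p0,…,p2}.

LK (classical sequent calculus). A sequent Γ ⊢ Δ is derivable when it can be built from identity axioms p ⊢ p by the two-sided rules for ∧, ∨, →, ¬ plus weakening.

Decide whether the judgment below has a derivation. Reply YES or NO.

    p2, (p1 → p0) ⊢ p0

Search for a countermodel by truth-table:
  v=000: Γ:[p2=F, (p1 → p0)=T] Δ:[p0=F] refutes=False
  v=001: Γ:[p2=T, (p1 → p0)=T] Δ:[p0=F] refutes=True  ← countermodel

Result: NO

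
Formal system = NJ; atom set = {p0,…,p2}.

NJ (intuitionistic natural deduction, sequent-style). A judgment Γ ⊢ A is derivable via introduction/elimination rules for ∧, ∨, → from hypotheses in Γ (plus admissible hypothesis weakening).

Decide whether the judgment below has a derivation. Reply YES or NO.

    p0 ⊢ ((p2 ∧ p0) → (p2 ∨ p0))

Derivation (root first):
[→I] p0 ⊢ ((p2 ∧ p0) → (p2 ∨ p0))
  [Wk] p0, (p2 ∧ p0) ⊢ (p2 ∨ p0)
    [∨I₂] p0 ⊢ (p2 ∨ p0)
      [Ax] p0 ⊢ p0

Result: YES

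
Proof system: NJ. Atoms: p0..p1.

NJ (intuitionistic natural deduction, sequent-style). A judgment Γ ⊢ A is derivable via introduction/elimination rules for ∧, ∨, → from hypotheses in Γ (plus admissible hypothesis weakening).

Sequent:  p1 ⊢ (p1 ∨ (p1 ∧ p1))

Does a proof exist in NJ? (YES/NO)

Proof tree:
[∨I₂] p1 ⊢ (p1 ∨ (p1 ∧ p1))
  [∧I] p1 ⊢ (p1 ∧ p1)
    [Ax] p1 ⊢ p1
    [Ax] p1 ⊢ p1

Result: YES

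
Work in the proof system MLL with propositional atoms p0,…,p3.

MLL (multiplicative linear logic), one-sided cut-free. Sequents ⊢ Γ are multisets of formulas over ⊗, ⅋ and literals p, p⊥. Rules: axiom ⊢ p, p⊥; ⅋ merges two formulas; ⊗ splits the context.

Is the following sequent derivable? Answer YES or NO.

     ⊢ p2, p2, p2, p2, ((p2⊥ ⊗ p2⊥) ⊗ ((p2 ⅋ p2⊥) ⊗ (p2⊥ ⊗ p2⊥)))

Derivation trace:
[⊗]  ⊢ p2, p2, p2, p2, ((p2⊥ ⊗ p2⊥) ⊗ ((p2 ⅋ p2⊥) ⊗ (p2⊥ ⊗ p2⊥)))
  [⊗]  ⊢ p2, p2, (p2⊥ ⊗ p2⊥)
    [Ax]  ⊢ p2, p2⊥
    [Ax]  ⊢ p2, p2⊥
  [⊗]  ⊢ p2, p2, ((p2 ⅋ p2⊥) ⊗ (p2⊥ ⊗ p2⊥))
    [⅋]  ⊢ (p2 ⅋ p2⊥)
      [Ax]  ⊢ p2, p2⊥
    [⊗]  ⊢ p2, p2, (p2⊥ ⊗ p2⊥)
      [Ax]  ⊢ p2, p2⊥
      [Ax]  ⊢ p2, p2⊥

Result: YES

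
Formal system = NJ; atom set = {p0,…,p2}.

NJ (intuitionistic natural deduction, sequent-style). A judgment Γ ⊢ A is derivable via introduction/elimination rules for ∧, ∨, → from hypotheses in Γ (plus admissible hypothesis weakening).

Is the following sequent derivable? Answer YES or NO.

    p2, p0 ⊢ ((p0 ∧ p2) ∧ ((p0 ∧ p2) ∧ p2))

Proof tree:
[∧I] p2, p0 ⊢ ((p0 ∧ p2) ∧ ((p0 ∧ p2) ∧ p2))
  [∧I] p2, p0 ⊢ (p0 ∧ p2)
    [Ax] p0 ⊢ p0
    [Ax] p2 ⊢ p2
  [∧I] p2, p0 ⊢ ((p0 ∧ p2) ∧ p2)
    [∧I] p2, p0 ⊢ (p0 ∧ p2)
      [Ax] p0 ⊢ p0
      [Ax] p2 ⊢ p2
    [Ax] p2 ⊢ p2

Result: YES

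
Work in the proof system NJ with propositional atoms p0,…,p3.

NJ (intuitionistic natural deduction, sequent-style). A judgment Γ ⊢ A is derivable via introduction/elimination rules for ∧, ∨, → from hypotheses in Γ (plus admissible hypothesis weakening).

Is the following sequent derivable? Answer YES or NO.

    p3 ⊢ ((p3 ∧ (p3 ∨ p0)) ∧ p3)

Derivation (root first):
[∧I] p3 ⊢ ((p3 ∧ (p3 ∨ p0)) ∧ p3)
  [∧I] p3 ⊢ (p3 ∧ (p3 ∨ p0))
    [Ax] p3 ⊢ p3
    [∨I₁] p3 ⊢ (p3 ∨ p0)
      [Ax] p3 ⊢ p3
  [Ax] p3 ⊢ p3

Result: YES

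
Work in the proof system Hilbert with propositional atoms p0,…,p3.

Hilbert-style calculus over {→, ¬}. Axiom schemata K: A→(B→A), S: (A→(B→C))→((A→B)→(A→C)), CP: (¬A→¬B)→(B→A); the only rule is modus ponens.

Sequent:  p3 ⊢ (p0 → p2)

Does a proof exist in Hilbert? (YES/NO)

Truth-table refutation:
  v=0000: Γ:[p3=F] Δ:[(p0 → p2)=T] refutes=False
  v=0001: Γ:[p3=T] Δ:[(p0 → p2)=T] refutes=False
  v=0010: Γ:[p3=F] Δ:[(p0 → p2)=T] refutes=False
  v=0011: Γ:[p3=T] Δ:[(p0 → p2)=T] refutes=False
  v=0100: Γ:[p3=F] Δ:[(p0 → p2)=T] refutes=False
  v=0101: Γ:[p3=T] Δ:[(p0 → p2)=T] refutes=False
  v=0110: Γ:[p3=F] Δ:[(p0 → p2)=T] refutes=False
  v=0111: Γ:[p3=T] Δ:[(p0 → p2)=T] refutes=False
  v=1000: Γ:[p3=F] Δ:[(p0 → p2)=F] refutes=False
  v=1001: Γ:[p3=T] Δ:[(p0 → p2)=F] refutes=True  ← countermodel

Result: NO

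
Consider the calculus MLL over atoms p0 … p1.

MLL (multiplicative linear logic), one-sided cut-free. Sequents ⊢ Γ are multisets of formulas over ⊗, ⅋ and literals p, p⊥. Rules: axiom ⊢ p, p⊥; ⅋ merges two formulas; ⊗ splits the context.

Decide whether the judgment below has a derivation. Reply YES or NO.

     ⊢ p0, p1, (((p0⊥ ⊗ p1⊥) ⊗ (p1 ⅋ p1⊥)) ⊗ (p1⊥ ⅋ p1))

Proof tree:
[⊗]  ⊢ p0, p1, (((p0⊥ ⊗ p1⊥) ⊗ (p1 ⅋ p1⊥)) ⊗ (p1⊥ ⅋ p1))
  [⊗]  ⊢ p0, p1, ((p0⊥ ⊗ p1⊥) ⊗ (p1 ⅋ p1⊥))
    [⊗]  ⊢ p0, p1, (p0⊥ ⊗ p1⊥)
      [Ax]  ⊢ p0, p0⊥
      [Ax]  ⊢ p1, p1⊥
    [⅋]  ⊢ (p1 ⅋ p1⊥)
      [Ax]  ⊢ p1, p1⊥
  [⅋]  ⊢ (p1⊥ ⅋ p1)
    [Ax]  ⊢ p1, p1⊥

Result: YES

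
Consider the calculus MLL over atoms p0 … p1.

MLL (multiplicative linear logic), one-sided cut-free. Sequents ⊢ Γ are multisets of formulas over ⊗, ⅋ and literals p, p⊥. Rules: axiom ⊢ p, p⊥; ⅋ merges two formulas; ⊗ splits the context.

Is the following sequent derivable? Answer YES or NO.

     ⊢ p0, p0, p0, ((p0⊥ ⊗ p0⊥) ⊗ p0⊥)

Derivation trace:
[⊗]  ⊢ p0, p0, p0, ((p0⊥ ⊗ p0⊥) ⊗ p0⊥)
  [⊗]  ⊢ p0, p0, (p0⊥ ⊗ p0⊥)
    [Ax]  ⊢ p0, p0⊥
    [Ax]  ⊢ p0, p0⊥
  [Ax]  ⊢ p0, p0⊥

Result: YES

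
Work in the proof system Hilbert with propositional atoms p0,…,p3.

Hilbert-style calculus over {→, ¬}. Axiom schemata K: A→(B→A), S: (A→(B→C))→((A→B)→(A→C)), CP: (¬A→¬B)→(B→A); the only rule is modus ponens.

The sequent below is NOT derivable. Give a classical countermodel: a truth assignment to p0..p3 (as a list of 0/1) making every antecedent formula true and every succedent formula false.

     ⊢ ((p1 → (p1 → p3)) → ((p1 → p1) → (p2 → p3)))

Enumerate valuations to refute Γ ⊢ Δ:
  v=0000: Γ:[] Δ:[((p1 → (p1 → p3)) → ((p1 → p1) → (p2 → p3)))=T] refutes=False
  v=0001: Γ:[] Δ:[((p1 → (p1 → p3)) → ((p1 → p1) → (p2 → p3)))=T] refutes=False
  v=0010: Γ:[] Δ:[((p1 → (p1 → p3)) → ((p1 → p1) → (p2 → p3)))=F] refutes=True  ← countermodel

Result: [0, 0, 1, 0]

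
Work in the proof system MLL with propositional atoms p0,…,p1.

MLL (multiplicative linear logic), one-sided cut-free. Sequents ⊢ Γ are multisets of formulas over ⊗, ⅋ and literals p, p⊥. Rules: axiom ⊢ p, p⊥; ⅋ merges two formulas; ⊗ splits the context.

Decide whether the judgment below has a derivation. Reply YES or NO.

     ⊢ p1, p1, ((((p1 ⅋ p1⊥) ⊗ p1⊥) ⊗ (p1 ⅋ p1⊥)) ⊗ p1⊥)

Derivation (root first):
[⊗]  ⊢ p1, p1, ((((p1 ⅋ p1⊥) ⊗ p1⊥) ⊗ (p1 ⅋ p1⊥)) ⊗ p1⊥)
  [⊗]  ⊢ p1, (((p1 ⅋ p1⊥) ⊗ p1⊥) ⊗ (p1 ⅋ p1⊥))
    [⊗]  ⊢ p1, ((p1 ⅋ p1⊥) ⊗ p1⊥)
      [⅋]  ⊢ (p1 ⅋ p1⊥)
        [Ax]  ⊢ p1, p1⊥
      [Ax]  ⊢ p1, p1⊥
    [⅋]  ⊢ (p1 ⅋ p1⊥)
      [Ax]  ⊢ p1, p1⊥
  [Ax]  ⊢ p1, p1⊥

Result: YES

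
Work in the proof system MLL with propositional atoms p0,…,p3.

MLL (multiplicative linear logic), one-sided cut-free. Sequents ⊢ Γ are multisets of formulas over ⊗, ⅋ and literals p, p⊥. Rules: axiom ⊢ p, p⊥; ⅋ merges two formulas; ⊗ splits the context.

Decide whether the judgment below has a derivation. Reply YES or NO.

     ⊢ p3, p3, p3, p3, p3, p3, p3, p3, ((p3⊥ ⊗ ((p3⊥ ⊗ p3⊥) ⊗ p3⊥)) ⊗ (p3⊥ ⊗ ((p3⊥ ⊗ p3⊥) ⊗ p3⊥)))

Derivation trace:
[⊗]  ⊢ p3, p3, p3, p3, p3, p3, p3, p3, ((p3⊥ ⊗ ((p3⊥ ⊗ p3⊥) ⊗ p3⊥)) ⊗ (p3⊥ ⊗ ((p3⊥ ⊗ p3⊥) ⊗ p3⊥)))
  [⊗]  ⊢ p3, p3, p3, p3, (p3⊥ ⊗ ((p3⊥ ⊗ p3⊥) ⊗ p3⊥))
    [Ax]  ⊢ p3, p3⊥
    [⊗]  ⊢ p3, p3, p3, ((p3⊥ ⊗ p3⊥) ⊗ p3⊥)
      [⊗]  ⊢ p3, p3, (p3⊥ ⊗ p3⊥)
        [Ax]  ⊢ p3, p3⊥
        [Ax]  ⊢ p3, p3⊥
      [Ax]  ⊢ p3, p3⊥
  [⊗]  ⊢ p3, p3, p3, p3, (p3⊥ ⊗ ((p3⊥ ⊗ p3⊥) ⊗ p3⊥))
    [Ax]  ⊢ p3, p3⊥
    [⊗]  ⊢ p3, p3, p3, ((p3⊥ ⊗ p3⊥) ⊗ p3⊥)
      [⊗]  ⊢ p3, p3, (p3⊥ ⊗ p3⊥)
        [Ax]  ⊢ p3, p3⊥
        [Ax]  ⊢ p3, p3⊥
      [Ax]  ⊢ p3, p3⊥

Result: YES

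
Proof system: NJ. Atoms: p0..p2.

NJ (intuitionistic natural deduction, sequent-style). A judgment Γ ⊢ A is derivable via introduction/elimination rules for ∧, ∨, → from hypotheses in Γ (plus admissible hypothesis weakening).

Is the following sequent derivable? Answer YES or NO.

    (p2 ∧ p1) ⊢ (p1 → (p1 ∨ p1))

Derivation trace:
[Wk] (p2 ∧ p1) ⊢ (p1 → (p1 ∨ p1))
  [→I]  ⊢ (p1 → (p1 ∨ p1))
    [∨I₂] p1 ⊢ (p1 ∨ p1)
      [Ax] p1 ⊢ p1

Result: YES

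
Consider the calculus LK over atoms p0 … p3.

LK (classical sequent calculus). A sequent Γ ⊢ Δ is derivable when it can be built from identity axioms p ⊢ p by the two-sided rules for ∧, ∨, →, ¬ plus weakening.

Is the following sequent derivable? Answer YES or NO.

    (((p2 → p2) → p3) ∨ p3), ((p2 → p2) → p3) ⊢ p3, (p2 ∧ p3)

Derivation trace:
[∧R] (((p2 → p2) → p3) ∨ p3), ((p2 → p2) → p3) ⊢ p3, (p2 ∧ p3)
  [WR] ((p2 → p2) → p3) ⊢ p3, p2
    [→L] ((p2 → p2) → p3) ⊢ p3
      [→R]  ⊢ (p2 → p2)
        [Ax] p2 ⊢ p2
      [Ax] p3 ⊢ p3
  [∨L] (((p2 → p2) → p3) ∨ p3) ⊢ p3
    [→L] ((p2 → p2) → p3) ⊢ p3
      [→R]  ⊢ (p2 → p2)
        [Ax] p2 ⊢ p2
      [Ax] p3 ⊢ p3
    [Ax] p3 ⊢ p3

Result: YES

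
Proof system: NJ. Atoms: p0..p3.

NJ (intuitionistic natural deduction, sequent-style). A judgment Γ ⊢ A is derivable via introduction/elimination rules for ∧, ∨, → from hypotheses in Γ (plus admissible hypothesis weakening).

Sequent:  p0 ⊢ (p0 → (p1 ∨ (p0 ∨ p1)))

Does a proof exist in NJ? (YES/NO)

Derivation trace:
[Wk] p0 ⊢ (p0 → (p1 ∨ (p0 ∨ p1)))
  [→I]  ⊢ (p0 → (p1 ∨ (p0 ∨ p1)))
    [∨I₂] p0 ⊢ (p1 ∨ (p0 ∨ p1))
      [∨I₁] p0 ⊢ (p0 ∨ p1)
        [Ax] p0 ⊢ p0

Result: YES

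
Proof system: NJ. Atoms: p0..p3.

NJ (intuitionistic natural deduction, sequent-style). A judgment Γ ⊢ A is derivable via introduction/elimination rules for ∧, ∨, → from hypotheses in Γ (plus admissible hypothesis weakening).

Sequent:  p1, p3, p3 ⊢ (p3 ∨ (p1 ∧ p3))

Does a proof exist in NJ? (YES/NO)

Proof tree:
[∨I₂] p1, p3, p3 ⊢ (p3 ∨ (p1 ∧ p3))
  [Wk] p1, p3, p3 ⊢ (p1 ∧ p3)
    [∧I] p1, p3 ⊢ (p1 ∧ p3)
      [Ax] p1 ⊢ p1
      [Ax] p3 ⊢ p3

Result: YES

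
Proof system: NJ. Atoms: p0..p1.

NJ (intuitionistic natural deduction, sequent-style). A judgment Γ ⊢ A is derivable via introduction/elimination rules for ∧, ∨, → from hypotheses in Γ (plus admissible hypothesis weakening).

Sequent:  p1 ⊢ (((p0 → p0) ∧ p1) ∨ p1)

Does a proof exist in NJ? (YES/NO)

Proof tree:
[∨I₁] p1 ⊢ (((p0 → p0) ∧ p1) ∨ p1)
  [∧I] p1 ⊢ ((p0 → p0) ∧ p1)
    [→I]  ⊢ (p0 → p0)
      [Ax] p0 ⊢ p0
    [Ax] p1 ⊢ p1

Result: YES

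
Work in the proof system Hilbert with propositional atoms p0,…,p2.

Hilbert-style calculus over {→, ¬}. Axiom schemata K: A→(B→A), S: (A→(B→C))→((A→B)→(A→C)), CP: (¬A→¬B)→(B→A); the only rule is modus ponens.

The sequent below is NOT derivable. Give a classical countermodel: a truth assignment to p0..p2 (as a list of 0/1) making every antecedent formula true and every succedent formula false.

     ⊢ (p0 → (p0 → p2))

Truth-table refutation:
  v=000: Γ:[] Δ:[(p0 → (p0 → p2))=T] refutes=False
  v=001: Γ:[] Δ:[(p0 → (p0 → p2))=T] refutes=False
  v=010: Γ:[] Δ:[(p0 → (p0 → p2))=T] refutes=False
  v=011: Γ:[] Δ:[(p0 → (p0 → p2))=T] refutes=False
  v=100: Γ:[] Δ:[(p0 → (p0 → p2))=F] refutes=True  ← countermodel

Result: [1, 0, 0]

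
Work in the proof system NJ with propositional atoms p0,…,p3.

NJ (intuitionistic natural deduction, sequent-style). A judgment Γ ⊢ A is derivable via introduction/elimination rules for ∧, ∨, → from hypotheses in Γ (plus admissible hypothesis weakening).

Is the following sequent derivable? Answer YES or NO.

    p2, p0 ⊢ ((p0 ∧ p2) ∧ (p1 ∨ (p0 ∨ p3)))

Proof tree:
[∧I] p2, p0 ⊢ ((p0 ∧ p2) ∧ (p1 ∨ (p0 ∨ p3)))
  [∧I] p2, p0 ⊢ (p0 ∧ p2)
    [Ax] p0 ⊢ p0
    [Ax] p2 ⊢ p2
  [∨I₂] p0 ⊢ (p1 ∨ (p0 ∨ p3))
    [∨I₁] p0 ⊢ (p0 ∨ p3)
      [Ax] p0 ⊢ p0

Result: YES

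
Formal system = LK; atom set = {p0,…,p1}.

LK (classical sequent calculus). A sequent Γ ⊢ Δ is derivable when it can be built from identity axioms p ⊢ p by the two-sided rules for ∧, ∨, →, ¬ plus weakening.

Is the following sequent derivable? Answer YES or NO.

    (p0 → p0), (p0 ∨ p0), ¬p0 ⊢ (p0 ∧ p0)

Derivation trace:
[¬L] (p0 → p0), (p0 ∨ p0), ¬p0 ⊢ (p0 ∧ p0)
  [∨L] (p0 → p0), (p0 ∨ p0) ⊢ (p0 ∧ p0), p0
    [Ax] p0 ⊢ p0
    [∧R] (p0 → p0), p0 ⊢ (p0 ∧ p0)
      [→L] p0, (p0 → p0) ⊢ p0
        [Ax] p0 ⊢ p0
        [Ax] p0 ⊢ p0
      [→L] p0, (p0 → p0) ⊢ p0
        [Ax] p0 ⊢ p0
        [Ax] p0 ⊢ p0

Result: YES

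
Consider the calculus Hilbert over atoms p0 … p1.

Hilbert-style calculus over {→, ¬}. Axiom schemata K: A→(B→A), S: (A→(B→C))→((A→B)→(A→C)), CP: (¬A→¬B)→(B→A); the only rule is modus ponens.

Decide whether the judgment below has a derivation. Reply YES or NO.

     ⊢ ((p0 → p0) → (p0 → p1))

Search for a countermodel by truth-table:
  v=00: Γ:[] Δ:[((p0 → p0) → (p0 → p1))=T] refutes=False
  v=01: Γ:[] Δ:[((p0 → p0) → (p0 → p1))=T] refutes=False
  v=10: Γ:[] Δ:[((p0 → p0) → (p0 → p1))=F] refutes=True  ← countermodel

Result: NO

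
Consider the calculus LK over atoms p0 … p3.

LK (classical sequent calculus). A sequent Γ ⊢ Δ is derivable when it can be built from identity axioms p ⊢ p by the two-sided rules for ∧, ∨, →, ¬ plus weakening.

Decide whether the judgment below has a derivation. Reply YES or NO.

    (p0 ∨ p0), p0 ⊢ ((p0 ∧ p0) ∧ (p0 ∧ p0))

Derivation trace:
[∧R] (p0 ∨ p0), p0 ⊢ ((p0 ∧ p0) ∧ (p0 ∧ p0))
  [∨L] (p0 ∨ p0) ⊢ (p0 ∧ p0)
    [∧R] p0 ⊢ (p0 ∧ p0)
      [Ax] p0 ⊢ p0
      [Ax] p0 ⊢ p0
    [∧R] p0 ⊢ (p0 ∧ p0)
      [Ax] p0 ⊢ p0
      [Ax] p0 ⊢ p0
  [∧R] p0 ⊢ (p0 ∧ p0)
    [Ax] p0 ⊢ p0
    [Ax] p0 ⊢ p0

Result: YES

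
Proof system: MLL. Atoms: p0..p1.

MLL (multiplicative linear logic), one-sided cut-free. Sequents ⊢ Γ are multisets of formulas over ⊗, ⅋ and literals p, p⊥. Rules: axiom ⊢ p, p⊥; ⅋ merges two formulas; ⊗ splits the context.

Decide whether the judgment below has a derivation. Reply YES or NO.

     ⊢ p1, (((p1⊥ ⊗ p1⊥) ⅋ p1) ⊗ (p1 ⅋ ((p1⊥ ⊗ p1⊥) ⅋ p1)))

Proof tree:
[⊗]  ⊢ p1, (((p1⊥ ⊗ p1⊥) ⅋ p1) ⊗ (p1 ⅋ ((p1⊥ ⊗ p1⊥) ⅋ p1)))
  [⅋]  ⊢ p1, ((p1⊥ ⊗ p1⊥) ⅋ p1)
    [⊗]  ⊢ p1, p1, (p1⊥ ⊗ p1⊥)
      [Ax]  ⊢ p1, p1⊥
      [Ax]  ⊢ p1, p1⊥
  [⅋]  ⊢ (p1 ⅋ ((p1⊥ ⊗ p1⊥) ⅋ p1))
    [⅋]  ⊢ p1, ((p1⊥ ⊗ p1⊥) ⅋ p1)
      [⊗]  ⊢ p1, p1, (p1⊥ ⊗ p1⊥)
        [Ax]  ⊢ p1, p1⊥
        [Ax]  ⊢ p1, p1⊥

Result: YES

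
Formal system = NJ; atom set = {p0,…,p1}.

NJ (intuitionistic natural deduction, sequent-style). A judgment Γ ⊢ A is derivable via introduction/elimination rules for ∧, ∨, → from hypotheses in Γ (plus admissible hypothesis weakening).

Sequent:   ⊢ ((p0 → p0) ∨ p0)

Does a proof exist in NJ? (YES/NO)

Derivation (root first):
[∨I₁]  ⊢ ((p0 → p0) ∨ p0)
  [→I]  ⊢ (p0 → p0)
    [Ax] p0 ⊢ p0

Result: YES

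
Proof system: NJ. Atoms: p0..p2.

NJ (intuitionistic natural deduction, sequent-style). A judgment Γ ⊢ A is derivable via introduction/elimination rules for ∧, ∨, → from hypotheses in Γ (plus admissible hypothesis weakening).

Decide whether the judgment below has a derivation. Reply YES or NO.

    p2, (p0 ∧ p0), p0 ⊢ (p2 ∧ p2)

Derivation trace:
[∧I] p2, (p0 ∧ p0), p0 ⊢ (p2 ∧ p2)
  [Wk] p2, (p0 ∧ p0), p0 ⊢ p2
    [Wk] p2, (p0 ∧ p0) ⊢ p2
      [Ax] p2 ⊢ p2
  [Ax] p2 ⊢ p2

Result: YES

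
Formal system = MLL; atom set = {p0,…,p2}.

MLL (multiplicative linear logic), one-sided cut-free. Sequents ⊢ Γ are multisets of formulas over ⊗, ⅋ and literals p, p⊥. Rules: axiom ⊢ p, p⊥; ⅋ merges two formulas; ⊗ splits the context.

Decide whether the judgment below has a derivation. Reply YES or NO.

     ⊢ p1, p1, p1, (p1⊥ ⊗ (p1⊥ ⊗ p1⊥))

Derivation (root first):
[⊗]  ⊢ p1, p1, p1, (p1⊥ ⊗ (p1⊥ ⊗ p1⊥))
  [Ax]  ⊢ p1, p1⊥
  [⊗]  ⊢ p1, p1, (p1⊥ ⊗ p1⊥)
    [Ax]  ⊢ p1, p1⊥
    [Ax]  ⊢ p1, p1⊥

Result: YES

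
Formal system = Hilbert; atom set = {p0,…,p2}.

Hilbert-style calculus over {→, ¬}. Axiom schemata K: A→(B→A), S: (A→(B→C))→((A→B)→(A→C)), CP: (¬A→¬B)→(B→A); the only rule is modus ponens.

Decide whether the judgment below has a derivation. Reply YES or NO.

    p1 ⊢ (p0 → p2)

Enumerate valuations to refute Γ ⊢ Δ:
  v=000: Γ:[p1=F] Δ:[(p0 → p2)=T] refutes=False
  v=001: Γ:[p1=F] Δ:[(p0 → p2)=T] refutes=False
  v=010: Γ:[p1=T] Δ:[(p0 → p2)=T] refutes=False
  v=011: Γ:[p1=T] Δ:[(p0 → p2)=T] refutes=False
  v=100: Γ:[p1=F] Δ:[(p0 → p2)=F] refutes=False
  v=101: Γ:[p1=F] Δ:[(p0 → p2)=T] refutes=False
  v=110: Γ:[p1=T] Δ:[(p0 → p2)=F] refutes=True  ← countermodel

Result: NO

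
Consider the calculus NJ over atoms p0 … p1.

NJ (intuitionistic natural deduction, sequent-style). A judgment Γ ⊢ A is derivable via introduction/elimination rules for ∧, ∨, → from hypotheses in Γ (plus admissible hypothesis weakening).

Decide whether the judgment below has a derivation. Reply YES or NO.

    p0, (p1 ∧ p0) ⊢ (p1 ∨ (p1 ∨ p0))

Proof tree:
[∨I₂] p0, (p1 ∧ p0) ⊢ (p1 ∨ (p1 ∨ p0))
  [∨I₂] p0, (p1 ∧ p0) ⊢ (p1 ∨ p0)
    [Wk] p0, (p1 ∧ p0) ⊢ p0
      [Ax] p0 ⊢ p0

Result: YES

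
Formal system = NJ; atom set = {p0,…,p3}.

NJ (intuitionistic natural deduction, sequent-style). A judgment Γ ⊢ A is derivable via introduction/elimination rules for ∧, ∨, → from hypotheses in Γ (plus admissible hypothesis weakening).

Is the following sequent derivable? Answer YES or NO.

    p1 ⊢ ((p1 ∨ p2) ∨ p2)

Derivation (root first):
[∨I₁] p1 ⊢ ((p1 ∨ p2) ∨ p2)
  [∨I₁] p1 ⊢ (p1 ∨ p2)
    [Ax] p1 ⊢ p1

Result: YES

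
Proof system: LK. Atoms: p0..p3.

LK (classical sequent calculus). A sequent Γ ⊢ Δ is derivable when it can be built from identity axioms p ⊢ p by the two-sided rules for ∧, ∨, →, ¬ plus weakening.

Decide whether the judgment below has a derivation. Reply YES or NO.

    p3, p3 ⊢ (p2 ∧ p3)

Truth-table refutation:
  v=0000: Γ:[p3=F, p3=F] Δ:[(p2 ∧ p3)=F] refutes=False
  v=0001: Γ:[p3=T, p3=T] Δ:[(p2 ∧ p3)=F] refutes=True  ← countermodel

Result: NO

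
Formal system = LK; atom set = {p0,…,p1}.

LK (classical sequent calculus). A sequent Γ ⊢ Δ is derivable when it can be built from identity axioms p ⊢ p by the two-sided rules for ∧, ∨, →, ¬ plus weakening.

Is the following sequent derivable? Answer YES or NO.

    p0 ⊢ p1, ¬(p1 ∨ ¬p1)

Enumerate valuations to refute Γ ⊢ Δ:
  v=00: Γ:[p0=F] Δ:[p1=F, ¬(p1 ∨ ¬p1)=F] refutes=False
  v=01: Γ:[p0=F] Δ:[p1=T, ¬(p1 ∨ ¬p1)=F] refutes=False
  v=10: Γ:[p0=T] Δ:[p1=F, ¬(p1 ∨ ¬p1)=F] refutes=True  ← countermodel

Result: NO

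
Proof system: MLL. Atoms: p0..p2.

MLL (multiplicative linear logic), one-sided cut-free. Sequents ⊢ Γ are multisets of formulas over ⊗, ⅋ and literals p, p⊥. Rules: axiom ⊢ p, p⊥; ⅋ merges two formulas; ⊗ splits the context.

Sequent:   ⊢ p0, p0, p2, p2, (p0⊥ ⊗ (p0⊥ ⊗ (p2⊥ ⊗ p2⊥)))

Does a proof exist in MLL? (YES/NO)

Derivation trace:
[⊗]  ⊢ p0, p0, p2, p2, (p0⊥ ⊗ (p0⊥ ⊗ (p2⊥ ⊗ p2⊥)))
  [Ax]  ⊢ p0, p0⊥
  [⊗]  ⊢ p0, p2, p2, (p0⊥ ⊗ (p2⊥ ⊗ p2⊥))
    [Ax]  ⊢ p0, p0⊥
    [⊗]  ⊢ p2, p2, (p2⊥ ⊗ p2⊥)
      [Ax]  ⊢ p2, p2⊥
      [Ax]  ⊢ p2, p2⊥

Result: YES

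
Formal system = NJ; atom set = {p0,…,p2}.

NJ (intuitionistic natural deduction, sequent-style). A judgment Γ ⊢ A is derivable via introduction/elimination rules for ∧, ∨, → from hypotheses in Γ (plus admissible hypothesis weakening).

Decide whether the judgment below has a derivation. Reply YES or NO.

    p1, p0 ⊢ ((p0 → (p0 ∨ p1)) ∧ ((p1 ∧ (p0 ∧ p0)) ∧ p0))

Derivation trace:
[∧I] p1, p0 ⊢ ((p0 → (p0 ∨ p1)) ∧ ((p1 ∧ (p0 ∧ p0)) ∧ p0))
  [→I]  ⊢ (p0 → (p0 ∨ p1))
    [∨I₁] p0 ⊢ (p0 ∨ p1)
      [Ax] p0 ⊢ p0
  [∧I] p1, p0 ⊢ ((p1 ∧ (p0 ∧ p0)) ∧ p0)
    [∧I] p1, p0 ⊢ (p1 ∧ (p0 ∧ p0))
      [Ax] p1 ⊢ p1
      [∧I] p0 ⊢ (p0 ∧ p0)
        [Ax] p0 ⊢ p0
        [Ax] p0 ⊢ p0
    [Ax] p0 ⊢ p0

Result: YES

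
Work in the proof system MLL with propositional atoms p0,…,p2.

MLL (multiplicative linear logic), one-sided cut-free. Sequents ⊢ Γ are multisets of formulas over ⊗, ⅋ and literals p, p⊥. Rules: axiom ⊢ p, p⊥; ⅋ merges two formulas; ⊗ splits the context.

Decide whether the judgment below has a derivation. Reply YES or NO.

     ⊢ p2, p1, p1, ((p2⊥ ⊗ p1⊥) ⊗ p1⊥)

Proof tree:
[⊗]  ⊢ p2, p1, p1, ((p2⊥ ⊗ p1⊥) ⊗ p1⊥)
  [⊗]  ⊢ p2, p1, (p2⊥ ⊗ p1⊥)
    [Ax]  ⊢ p2, p2⊥
    [Ax]  ⊢ p1, p1⊥
  [Ax]  ⊢ p1, p1⊥

Result: YES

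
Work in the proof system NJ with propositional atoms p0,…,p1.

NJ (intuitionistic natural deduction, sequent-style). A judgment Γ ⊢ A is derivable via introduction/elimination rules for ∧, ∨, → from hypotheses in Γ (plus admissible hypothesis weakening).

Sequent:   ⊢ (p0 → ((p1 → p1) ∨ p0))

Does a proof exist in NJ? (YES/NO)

Derivation (root first):
[→I]  ⊢ (p0 → ((p1 → p1) ∨ p0))
  [∨I₁] p0 ⊢ ((p1 → p1) ∨ p0)
    [Wk] p0 ⊢ (p1 → p1)
      [→I]  ⊢ (p1 → p1)
        [Ax] p1 ⊢ p1

Result: YES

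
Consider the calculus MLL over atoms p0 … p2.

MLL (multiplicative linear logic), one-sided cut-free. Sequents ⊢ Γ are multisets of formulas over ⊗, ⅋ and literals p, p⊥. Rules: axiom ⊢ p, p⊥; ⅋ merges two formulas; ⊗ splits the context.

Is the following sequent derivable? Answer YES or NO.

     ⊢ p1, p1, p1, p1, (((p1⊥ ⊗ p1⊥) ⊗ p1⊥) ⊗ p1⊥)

Derivation (root first):
[⊗]  ⊢ p1, p1, p1, p1, (((p1⊥ ⊗ p1⊥) ⊗ p1⊥) ⊗ p1⊥)
  [⊗]  ⊢ p1, p1, p1, ((p1⊥ ⊗ p1⊥) ⊗ p1⊥)
    [⊗]  ⊢ p1, p1, (p1⊥ ⊗ p1⊥)
      [Ax]  ⊢ p1, p1⊥
      [Ax]  ⊢ p1, p1⊥
    [Ax]  ⊢ p1, p1⊥
  [Ax]  ⊢ p1, p1⊥

Result: YES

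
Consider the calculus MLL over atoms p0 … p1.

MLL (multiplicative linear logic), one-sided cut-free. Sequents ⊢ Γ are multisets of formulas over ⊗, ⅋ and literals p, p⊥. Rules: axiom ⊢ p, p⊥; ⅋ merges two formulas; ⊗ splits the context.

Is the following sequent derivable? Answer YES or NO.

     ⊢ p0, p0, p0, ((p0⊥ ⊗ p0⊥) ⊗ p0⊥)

Derivation trace:
[⊗]  ⊢ p0, p0, p0, ((p0⊥ ⊗ p0⊥) ⊗ p0⊥)
  [⊗]  ⊢ p0, p0, (p0⊥ ⊗ p0⊥)
    [Ax]  ⊢ p0, p0⊥
    [Ax]  ⊢ p0, p0⊥
  [Ax]  ⊢ p0, p0⊥

Result: YES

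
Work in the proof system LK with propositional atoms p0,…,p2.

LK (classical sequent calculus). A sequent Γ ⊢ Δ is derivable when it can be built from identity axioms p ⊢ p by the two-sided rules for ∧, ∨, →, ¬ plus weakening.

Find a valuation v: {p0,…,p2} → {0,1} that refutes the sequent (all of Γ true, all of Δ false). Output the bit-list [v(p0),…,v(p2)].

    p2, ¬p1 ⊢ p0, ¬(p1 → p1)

Truth-table refutation:
  v=000: Γ:[p2=F, ¬p1=T] Δ:[p0=F, ¬(p1 → p1)=F] refutes=False
  v=001: Γ:[p2=T, ¬p1=T] Δ:[p0=F, ¬(p1 → p1)=F] refutes=True  ← countermodel

Result: [0, 0, 1]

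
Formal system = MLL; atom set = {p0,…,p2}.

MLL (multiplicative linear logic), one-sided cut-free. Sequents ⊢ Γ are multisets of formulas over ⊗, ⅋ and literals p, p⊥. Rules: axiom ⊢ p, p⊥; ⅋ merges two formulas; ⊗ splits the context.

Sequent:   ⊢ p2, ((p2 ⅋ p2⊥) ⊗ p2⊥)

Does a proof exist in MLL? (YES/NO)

Derivation (root first):
[⊗]  ⊢ p2, ((p2 ⅋ p2⊥) ⊗ p2⊥)
  [⅋]  ⊢ (p2 ⅋ p2⊥)
    [Ax]  ⊢ p2, p2⊥
  [Ax]  ⊢ p2, p2⊥

Result: YES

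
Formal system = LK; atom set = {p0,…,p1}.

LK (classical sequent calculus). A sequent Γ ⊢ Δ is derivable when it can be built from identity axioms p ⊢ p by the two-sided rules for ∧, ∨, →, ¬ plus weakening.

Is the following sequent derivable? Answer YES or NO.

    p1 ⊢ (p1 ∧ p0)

Enumerate valuations to refute Γ ⊢ Δ:
  v=00: Γ:[p1=F] Δ:[(p1 ∧ p0)=F] refutes=False
  v=01: Γ:[p1=T] Δ:[(p1 ∧ p0)=F] refutes=True  ← countermodel

Result: NO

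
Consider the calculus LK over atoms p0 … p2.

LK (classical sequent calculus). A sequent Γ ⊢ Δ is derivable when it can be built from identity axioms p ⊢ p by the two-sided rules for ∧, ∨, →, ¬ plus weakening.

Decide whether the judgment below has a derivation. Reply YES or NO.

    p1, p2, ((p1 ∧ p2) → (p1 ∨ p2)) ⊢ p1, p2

Proof tree:
[→L] p1, p2, ((p1 ∧ p2) → (p1 ∨ p2)) ⊢ p1, p2
  [∧R] p1, p2 ⊢ (p1 ∧ p2)
    [Ax] p1 ⊢ p1
    [Ax] p2 ⊢ p2
  [∨L] (p1 ∨ p2) ⊢ p1, p2
    [Ax] p1 ⊢ p1
    [Ax] p2 ⊢ p2

Result: YES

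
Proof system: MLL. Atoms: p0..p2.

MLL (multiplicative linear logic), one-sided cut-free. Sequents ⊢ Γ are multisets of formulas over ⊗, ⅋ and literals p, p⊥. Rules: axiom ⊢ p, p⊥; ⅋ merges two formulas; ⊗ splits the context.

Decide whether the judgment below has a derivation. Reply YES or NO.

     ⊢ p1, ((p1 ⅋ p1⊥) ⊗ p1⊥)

Proof tree:
[⊗]  ⊢ p1, ((p1 ⅋ p1⊥) ⊗ p1⊥)
  [⅋]  ⊢ (p1 ⅋ p1⊥)
    [Ax]  ⊢ p1, p1⊥
  [Ax]  ⊢ p1, p1⊥

Result: YES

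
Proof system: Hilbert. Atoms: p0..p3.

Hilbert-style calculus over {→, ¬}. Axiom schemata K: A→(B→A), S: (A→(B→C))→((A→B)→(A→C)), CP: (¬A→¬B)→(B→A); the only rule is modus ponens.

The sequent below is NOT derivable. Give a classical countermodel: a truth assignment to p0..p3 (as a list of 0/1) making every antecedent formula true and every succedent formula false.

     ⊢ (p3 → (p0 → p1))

Search for a countermodel by truth-table:
  v=0000: Γ:[] Δ:[(p3 → (p0 → p1))=T] refutes=False
  v=0001: Γ:[] Δ:[(p3 → (p0 → p1))=T] refutes=False
  v=0010: Γ:[] Δ:[(p3 → (p0 → p1))=T] refutes=False
  v=0011: Γ:[] Δ:[(p3 → (p0 → p1))=T] refutes=False
  v=0100: Γ:[] Δ:[(p3 → (p0 → p1))=T] refutes=False
  v=0101: Γ:[] Δ:[(p3 → (p0 → p1))=T] refutes=False
  v=0110: Γ:[] Δ:[(p3 → (p0 → p1))=T] refutes=False
  v=0111: Γ:[] Δ:[(p3 → (p0 → p1))=T] refutes=False
  v=1000: Γ:[] Δ:[(p3 → (p0 → p1))=T] refutes=False
  v=1001: Γ:[] Δ:[(p3 → (p0 → p1))=F] refutes=True  ← countermodel

Result: [1, 0, 0, 1]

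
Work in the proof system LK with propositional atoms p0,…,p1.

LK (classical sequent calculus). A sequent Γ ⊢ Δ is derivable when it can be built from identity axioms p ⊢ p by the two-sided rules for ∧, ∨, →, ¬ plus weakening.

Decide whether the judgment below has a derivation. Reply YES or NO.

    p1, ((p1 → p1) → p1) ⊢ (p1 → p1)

Proof tree:
[→L] p1, ((p1 → p1) → p1) ⊢ (p1 → p1)
  [→R] p1 ⊢ (p1 → p1)
    [WL] p1, p1 ⊢ p1
      [Ax] p1 ⊢ p1
  [→R] p1 ⊢ (p1 → p1)
    [WL] p1, p1 ⊢ p1
      [Ax] p1 ⊢ p1

Result: YES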